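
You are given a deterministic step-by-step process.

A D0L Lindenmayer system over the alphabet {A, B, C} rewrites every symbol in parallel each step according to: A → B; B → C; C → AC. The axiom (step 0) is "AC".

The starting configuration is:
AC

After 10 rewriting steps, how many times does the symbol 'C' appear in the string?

gen 0: AC
gen 1: BAC
gen 2: CBAC
gen 3: ACCBAC
gen 4: BACACCBAC
gen 5: CBACBACACCBAC
gen 6: ACCBACCBACBACACCBAC
gen 7: BACACCBACACCBACCBACBACACCBAC
gen 8: CBACBACACCBACBACACCBACACCBACCBACBACACCBAC
gen 9: ACCBACCBACBACACCBACCBACBACACCBACBACACCBACACCBACCBACBACACCBAC
gen 10: BACACCBACACCBACCBACBACACCBACACCBACCBACBACACCBACCBACBACACCBACBACACCBACACCBACCBACBACACCBAC

41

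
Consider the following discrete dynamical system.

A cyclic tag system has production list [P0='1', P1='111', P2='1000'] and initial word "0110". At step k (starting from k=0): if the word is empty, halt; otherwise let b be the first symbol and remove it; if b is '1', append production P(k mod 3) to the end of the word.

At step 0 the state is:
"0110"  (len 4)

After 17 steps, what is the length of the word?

0) "0110"  (len 4)
1) "110"  (len 3)
2) "10111"  (len 5)
3) "01111000"  (len 8)
4) "1111000"  (len 7)
5) "111000111"  (len 9)
6) "110001111000"  (len 12)
7) "100011110001"  (len 12)
8) "00011110001111"  (len 14)
9) "0011110001111"  (len 13)
10) "011110001111"  (len 12)
11) "11110001111"  (len 11)
12) "11100011111000"  (len 14)
13) "11000111110001"  (len 14)
14) "1000111110001111"  (len 16)
15) "0001111100011111000"  (len 19)
16) "001111100011111000"  (len 18)
17) "01111100011111000"  (len 17)

17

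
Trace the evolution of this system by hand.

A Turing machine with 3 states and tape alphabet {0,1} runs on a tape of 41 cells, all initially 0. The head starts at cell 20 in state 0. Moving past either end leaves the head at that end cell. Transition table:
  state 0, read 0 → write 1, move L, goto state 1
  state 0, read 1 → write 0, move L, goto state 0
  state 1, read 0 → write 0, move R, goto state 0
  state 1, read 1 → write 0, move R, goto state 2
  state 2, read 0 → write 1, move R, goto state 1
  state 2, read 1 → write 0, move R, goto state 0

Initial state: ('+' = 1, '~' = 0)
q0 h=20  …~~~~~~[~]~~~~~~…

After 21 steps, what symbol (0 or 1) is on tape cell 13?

[0] q0 h=20  …~~~~~~[~]~~~~~~…
[1] q1 h=19  …~~~~~~[~]+~~~~~…
[2] q0 h=20  …~~~~~~[+]~~~~~~…
[3] q0 h=19  …~~~~~~[~]~~~~~~…
[4] q1 h=18  …~~~~~~[~]+~~~~~…
[5] q0 h=19  …~~~~~~[+]~~~~~~…
[6] q0 h=18  …~~~~~~[~]~~~~~~…
[7] q1 h=17  …~~~~~~[~]+~~~~~…
[8] q0 h=18  …~~~~~~[+]~~~~~~…
[9] q0 h=17  …~~~~~~[~]~~~~~~…
[10] q1 h=16  …~~~~~~[~]+~~~~~…
[11] q0 h=17  …~~~~~~[+]~~~~~~…
[12] q0 h=16  …~~~~~~[~]~~~~~~…
[13] q1 h=15  …~~~~~~[~]+~~~~~…
[14] q0 h=16  …~~~~~~[+]~~~~~~…
[15] q0 h=15  …~~~~~~[~]~~~~~~…
[16] q1 h=14  …~~~~~~[~]+~~~~~…
[17] q0 h=15  …~~~~~~[+]~~~~~~…
[18] q0 h=14  …~~~~~~[~]~~~~~~…
[19] q1 h=13  …~~~~~~[~]+~~~~~…
[20] q0 h=14  …~~~~~~[+]~~~~~~…
[21] q0 h=13  …~~~~~~[~]~~~~~~…

0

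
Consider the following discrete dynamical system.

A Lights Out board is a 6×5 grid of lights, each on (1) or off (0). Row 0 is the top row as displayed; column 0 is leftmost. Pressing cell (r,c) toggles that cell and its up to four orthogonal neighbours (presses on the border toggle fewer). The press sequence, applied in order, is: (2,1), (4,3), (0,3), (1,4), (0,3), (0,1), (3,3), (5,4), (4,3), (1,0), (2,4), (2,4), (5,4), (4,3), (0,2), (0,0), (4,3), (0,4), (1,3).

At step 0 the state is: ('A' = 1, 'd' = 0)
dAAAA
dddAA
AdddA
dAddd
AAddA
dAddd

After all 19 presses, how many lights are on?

0) dAAAA
dddAA
AdddA
dAddd
AAddA
dAddd
1) dAAAA
dAdAA
dAAdA
ddddd
AAddA
dAddd
2) dAAAA
dAdAA
dAAdA
dddAd
AAAAd
dAdAd
3) dAddd
dAddA
dAAdA
dddAd
AAAAd
dAdAd
4) dAddA
dAdAd
dAAdd
dddAd
AAAAd
dAdAd
5) dAAAd
dAddd
dAAdd
dddAd
AAAAd
dAdAd
6) AddAd
ddddd
dAAdd
dddAd
AAAAd
dAdAd
7) AddAd
ddddd
dAAAd
ddAdA
AAAdd
dAdAd
8) AddAd
ddddd
dAAAd
ddAdA
AAAdA
dAddA
9) AddAd
ddddd
dAAAd
ddAAA
AAdAd
dAdAA
10) dddAd
AAddd
AAAAd
ddAAA
AAdAd
dAdAA
11) dddAd
AAddA
AAAdA
ddAAd
AAdAd
dAdAA
12) dddAd
AAddd
AAAAd
ddAAA
AAdAd
dAdAA
13) dddAd
AAddd
AAAAd
ddAAA
AAdAA
dAddd
14) dddAd
AAddd
AAAAd
ddAdA
AAAdd
dAdAd
15) dAAdd
AAAdd
AAAAd
ddAdA
AAAdd
dAdAd
16) AdAdd
dAAdd
AAAAd
ddAdA
AAAdd
dAdAd
17) AdAdd
dAAdd
AAAAd
ddAAA
AAdAA
dAddd
18) AdAAA
dAAdA
AAAAd
ddAAA
AAdAA
dAddd
19) AdAdA
dAdAd
AAAdd
ddAAA
AAdAA
dAddd

16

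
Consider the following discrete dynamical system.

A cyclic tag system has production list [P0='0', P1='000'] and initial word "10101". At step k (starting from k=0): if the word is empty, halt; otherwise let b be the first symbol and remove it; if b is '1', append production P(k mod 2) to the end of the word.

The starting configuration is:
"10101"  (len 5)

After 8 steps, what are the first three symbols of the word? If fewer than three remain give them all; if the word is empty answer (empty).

(empty)

gen 0: "10101"  (len 5)
gen 1: "01010"  (len 5)
gen 2: "1010"  (len 4)
gen 3: "0100"  (len 4)
gen 4: "100"  (len 3)
gen 5: "000"  (len 3)
gen 6: "00"  (len 2)
gen 7: "0"  (len 1)
gen 8: (halted — word empty)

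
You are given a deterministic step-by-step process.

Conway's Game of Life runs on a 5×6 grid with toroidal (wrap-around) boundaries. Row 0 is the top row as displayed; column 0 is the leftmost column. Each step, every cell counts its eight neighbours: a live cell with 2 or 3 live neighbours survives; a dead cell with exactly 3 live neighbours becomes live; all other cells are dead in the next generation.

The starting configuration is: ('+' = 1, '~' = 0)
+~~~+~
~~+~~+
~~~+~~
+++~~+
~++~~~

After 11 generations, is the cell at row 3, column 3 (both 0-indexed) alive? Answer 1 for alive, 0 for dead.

1

0) +~~~+~
~~+~~+
~~~+~~
+++~~+
~++~~~
1) +~++~+
~~~+++
~~~+++
+~~+~~
~~++~~
2) ++~~~+
~~~~~~
+~+~~~
~~~~~+
+~~~~+
3) ~+~~~+
~~~~~+
~~~~~~
~+~~~+
~+~~+~
4) ~~~~++
+~~~~~
+~~~~~
+~~~~~
~++~++
5) ~+~++~
+~~~~~
++~~~+
+~~~~~
~+~++~
6) ++~+++
~~+~+~
~+~~~+
~~+~+~
++~+++
7) ~~~~~~
~~+~~~
~++~++
~~+~~~
~~~~~~
8) ~~~~~~
~+++~~
~++~~~
~+++~~
~~~~~~
9) ~~+~~~
~+~+~~
+~~~~~
~+~+~~
~~+~~~
10) ~+++~~
~++~~~
++~~~~
~++~~~
~+++~~
11) +~~~~~
~~~+~~
+~~~~~
~~~+~~
+~~~~~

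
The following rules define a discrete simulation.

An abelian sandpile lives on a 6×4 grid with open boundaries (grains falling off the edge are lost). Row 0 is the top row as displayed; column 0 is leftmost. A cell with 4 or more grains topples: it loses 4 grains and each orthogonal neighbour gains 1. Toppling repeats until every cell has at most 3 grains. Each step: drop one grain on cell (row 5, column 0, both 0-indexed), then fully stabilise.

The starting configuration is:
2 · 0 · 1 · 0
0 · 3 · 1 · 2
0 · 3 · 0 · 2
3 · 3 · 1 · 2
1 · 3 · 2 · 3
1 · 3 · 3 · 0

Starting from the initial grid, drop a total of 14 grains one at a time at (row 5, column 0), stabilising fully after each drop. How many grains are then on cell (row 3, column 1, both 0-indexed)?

3

[0] 2 · 0 · 1 · 0
0 · 3 · 1 · 2
0 · 3 · 0 · 2
3 · 3 · 1 · 2
1 · 3 · 2 · 3
1 · 3 · 3 · 0
[1] 2 · 0 · 1 · 0
0 · 3 · 1 · 2
0 · 3 · 0 · 2
3 · 3 · 1 · 2
1 · 3 · 2 · 3
2 · 3 · 3 · 0
[2] 2 · 0 · 1 · 0
0 · 3 · 1 · 2
0 · 3 · 0 · 2
3 · 3 · 1 · 2
1 · 3 · 2 · 3
3 · 3 · 3 · 0
[3] 2 · 1 · 1 · 0
1 · 0 · 2 · 2
2 · 1 · 1 · 2
1 · 2 · 3 · 3
0 · 3 · 1 · 0
2 · 2 · 1 · 2
[4] 2 · 1 · 1 · 0
1 · 0 · 2 · 2
2 · 1 · 1 · 2
1 · 2 · 3 · 3
0 · 3 · 1 · 0
3 · 2 · 1 · 2
[5] 2 · 1 · 1 · 0
1 · 0 · 2 · 2
2 · 1 · 1 · 2
1 · 2 · 3 · 3
1 · 3 · 1 · 0
0 · 3 · 1 · 2
[6] 2 · 1 · 1 · 0
1 · 0 · 2 · 2
2 · 1 · 1 · 2
1 · 2 · 3 · 3
1 · 3 · 1 · 0
1 · 3 · 1 · 2
[7] 2 · 1 · 1 · 0
1 · 0 · 2 · 2
2 · 1 · 1 · 2
1 · 2 · 3 · 3
1 · 3 · 1 · 0
2 · 3 · 1 · 2
[8] 2 · 1 · 1 · 0
1 · 0 · 2 · 2
2 · 1 · 1 · 2
1 · 2 · 3 · 3
1 · 3 · 1 · 0
3 · 3 · 1 · 2
[9] 2 · 1 · 1 · 0
1 · 0 · 2 · 2
2 · 1 · 1 · 2
1 · 3 · 3 · 3
3 · 0 · 2 · 0
1 · 1 · 2 · 2
[10] 2 · 1 · 1 · 0
1 · 0 · 2 · 2
2 · 1 · 1 · 2
1 · 3 · 3 · 3
3 · 0 · 2 · 0
2 · 1 · 2 · 2
[11] 2 · 1 · 1 · 0
1 · 0 · 2 · 2
2 · 1 · 1 · 2
1 · 3 · 3 · 3
3 · 0 · 2 · 0
3 · 1 · 2 · 2
[12] 2 · 1 · 1 · 0
1 · 0 · 2 · 2
2 · 1 · 1 · 2
2 · 3 · 3 · 3
0 · 1 · 2 · 0
1 · 2 · 2 · 2
[13] 2 · 1 · 1 · 0
1 · 0 · 2 · 2
2 · 1 · 1 · 2
2 · 3 · 3 · 3
0 · 1 · 2 · 0
2 · 2 · 2 · 2
[14] 2 · 1 · 1 · 0
1 · 0 · 2 · 2
2 · 1 · 1 · 2
2 · 3 · 3 · 3
0 · 1 · 2 · 0
3 · 2 · 2 · 2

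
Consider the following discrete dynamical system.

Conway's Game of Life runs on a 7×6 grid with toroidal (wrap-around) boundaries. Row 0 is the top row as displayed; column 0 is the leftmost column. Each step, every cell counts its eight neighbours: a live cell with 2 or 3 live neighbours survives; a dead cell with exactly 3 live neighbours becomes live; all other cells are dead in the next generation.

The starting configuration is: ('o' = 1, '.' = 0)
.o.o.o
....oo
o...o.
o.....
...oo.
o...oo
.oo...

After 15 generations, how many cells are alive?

3

gen 0: .o.o.o
....oo
o...o.
o.....
...oo.
o...oo
.oo...
gen 1: .o.o.o
...o..
o...o.
...oo.
o..oo.
ooo.oo
.ooo..
gen 2: oo.o..
o.oo.o
....oo
......
o.....
......
......
gen 3: oo.ooo
..oo..
o..ooo
.....o
......
......
......
gen 4: oo.ooo
......
o.oo.o
o....o
......
......
o...oo
gen 5: .o.o..
......
oo..oo
oo..oo
......
.....o
.o.o..
gen 6: ......
.oo.oo
.o..o.
.o..o.
....o.
......
o...o.
gen 7: oo.oo.
oooooo
.o..o.
...ooo
......
.....o
......
gen 8: ......
......
.o....
...ooo
.....o
......
o...oo
gen 9: .....o
......
....o.
o...oo
.....o
o...o.
.....o
gen 10: ......
......
....o.
o...o.
......
o...o.
o...oo
gen 11: .....o
......
.....o
.....o
......
o...o.
o...o.
gen 12: .....o
......
......
......
.....o
......
o...o.
gen 13: .....o
......
......
......
......
.....o
.....o
gen 14: ......
......
......
......
......
......
o...oo
gen 15: .....o
......
......
......
......
.....o
.....o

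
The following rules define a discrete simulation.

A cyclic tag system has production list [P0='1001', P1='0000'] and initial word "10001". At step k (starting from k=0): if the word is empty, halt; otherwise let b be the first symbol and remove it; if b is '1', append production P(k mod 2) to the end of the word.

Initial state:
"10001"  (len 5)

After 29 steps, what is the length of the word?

gen 0: "10001"  (len 5)
gen 1: "00011001"  (len 8)
gen 2: "0011001"  (len 7)
gen 3: "011001"  (len 6)
gen 4: "11001"  (len 5)
gen 5: "10011001"  (len 8)
gen 6: "00110010000"  (len 11)
gen 7: "0110010000"  (len 10)
gen 8: "110010000"  (len 9)
gen 9: "100100001001"  (len 12)
gen 10: "001000010010000"  (len 15)
gen 11: "01000010010000"  (len 14)
gen 12: "1000010010000"  (len 13)
gen 13: "0000100100001001"  (len 16)
gen 14: "000100100001001"  (len 15)
gen 15: "00100100001001"  (len 14)
gen 16: "0100100001001"  (len 13)
gen 17: "100100001001"  (len 12)
gen 18: "001000010010000"  (len 15)
gen 19: "01000010010000"  (len 14)
gen 20: "1000010010000"  (len 13)
gen 21: "0000100100001001"  (len 16)
gen 22: "000100100001001"  (len 15)
gen 23: "00100100001001"  (len 14)
gen 24: "0100100001001"  (len 13)
gen 25: "100100001001"  (len 12)
gen 26: "001000010010000"  (len 15)
gen 27: "01000010010000"  (len 14)
gen 28: "1000010010000"  (len 13)
gen 29: "0000100100001001"  (len 16)

16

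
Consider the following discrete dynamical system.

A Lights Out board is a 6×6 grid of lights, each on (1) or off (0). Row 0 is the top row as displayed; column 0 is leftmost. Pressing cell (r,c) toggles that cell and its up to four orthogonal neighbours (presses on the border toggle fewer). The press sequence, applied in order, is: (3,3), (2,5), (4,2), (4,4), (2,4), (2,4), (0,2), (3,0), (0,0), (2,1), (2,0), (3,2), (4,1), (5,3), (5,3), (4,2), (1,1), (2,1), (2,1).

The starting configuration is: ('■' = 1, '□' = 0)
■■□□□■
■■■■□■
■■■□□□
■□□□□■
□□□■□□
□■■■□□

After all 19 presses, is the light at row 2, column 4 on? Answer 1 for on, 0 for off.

1

0) ■■□□□■
■■■■□■
■■■□□□
■□□□□■
□□□■□□
□■■■□□
1) ■■□□□■
■■■■□■
■■■■□□
■□■■■■
□□□□□□
□■■■□□
2) ■■□□□■
■■■■□□
■■■■■■
■□■■■□
□□□□□□
□■■■□□
3) ■■□□□■
■■■■□□
■■■■■■
■□□■■□
□■■■□□
□■□■□□
4) ■■□□□■
■■■■□□
■■■■■■
■□□■□□
□■■□■■
□■□■■□
5) ■■□□□■
■■■■■□
■■■□□□
■□□■■□
□■■□■■
□■□■■□
6) ■■□□□■
■■■■□□
■■■■■■
■□□■□□
□■■□■■
□■□■■□
7) ■□■■□■
■■□■□□
■■■■■■
■□□■□□
□■■□■■
□■□■■□
8) ■□■■□■
■■□■□□
□■■■■■
□■□■□□
■■■□■■
□■□■■□
9) □■■■□■
□■□■□□
□■■■■■
□■□■□□
■■■□■■
□■□■■□
10) □■■■□■
□□□■□□
■□□■■■
□□□■□□
■■■□■■
□■□■■□
11) □■■■□■
■□□■□□
□■□■■■
■□□■□□
■■■□■■
□■□■■□
12) □■■■□■
■□□■□□
□■■■■■
■■■□□□
■■□□■■
□■□■■□
13) □■■■□■
■□□■□□
□■■■■■
■□■□□□
□□■□■■
□□□■■□
14) □■■■□■
■□□■□□
□■■■■■
■□■□□□
□□■■■■
□□■□□□
15) □■■■□■
■□□■□□
□■■■■■
■□■□□□
□□■□■■
□□□■■□
16) □■■■□■
■□□■□□
□■■■■■
■□□□□□
□■□■■■
□□■■■□
17) □□■■□■
□■■■□□
□□■■■■
■□□□□□
□■□■■■
□□■■■□
18) □□■■□■
□□■■□□
■■□■■■
■■□□□□
□■□■■■
□□■■■□
19) □□■■□■
□■■■□□
□□■■■■
■□□□□□
□■□■■■
□□■■■□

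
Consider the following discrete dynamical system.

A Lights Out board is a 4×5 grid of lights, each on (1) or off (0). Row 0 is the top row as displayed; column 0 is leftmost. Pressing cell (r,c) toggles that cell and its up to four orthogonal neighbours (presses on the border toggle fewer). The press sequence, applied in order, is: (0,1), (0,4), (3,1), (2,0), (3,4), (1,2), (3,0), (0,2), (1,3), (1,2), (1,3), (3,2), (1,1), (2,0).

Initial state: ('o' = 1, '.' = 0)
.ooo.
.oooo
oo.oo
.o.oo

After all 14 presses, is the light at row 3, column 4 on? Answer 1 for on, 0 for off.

0

k=0  .ooo.
.oooo
oo.oo
.o.oo
k=1  o..o.
..ooo
oo.oo
.o.oo
k=2  o...o
..oo.
oo.oo
.o.oo
k=3  o...o
..oo.
o..oo
o.ooo
k=4  o...o
o.oo.
.o.oo
..ooo
k=5  o...o
o.oo.
.o.o.
..o..
k=6  o.o.o
oo...
.ooo.
..o..
k=7  o.o.o
oo...
oooo.
ooo..
k=8  oo.oo
ooo..
oooo.
ooo..
k=9  oo..o
oo.oo
ooo..
ooo..
k=10  ooo.o
o.o.o
oo...
ooo..
k=11  ooooo
o..o.
oo.o.
ooo..
k=12  ooooo
o..o.
oooo.
o..o.
k=13  o.ooo
.ooo.
o.oo.
o..o.
k=14  o.ooo
oooo.
.ooo.
...o.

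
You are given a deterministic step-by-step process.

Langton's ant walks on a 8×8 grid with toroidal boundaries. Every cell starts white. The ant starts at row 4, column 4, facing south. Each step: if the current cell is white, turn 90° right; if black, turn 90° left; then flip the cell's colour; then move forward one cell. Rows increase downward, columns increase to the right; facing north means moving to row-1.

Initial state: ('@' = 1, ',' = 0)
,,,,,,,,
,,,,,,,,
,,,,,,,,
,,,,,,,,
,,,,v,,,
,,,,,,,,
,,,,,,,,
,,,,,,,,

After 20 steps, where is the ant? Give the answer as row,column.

0) ,,,,,,,,
,,,,,,,,
,,,,,,,,
,,,,,,,,
,,,,v,,,
,,,,,,,,
,,,,,,,,
,,,,,,,,
1) ,,,,,,,,
,,,,,,,,
,,,,,,,,
,,,,,,,,
,,,<@,,,
,,,,,,,,
,,,,,,,,
,,,,,,,,
2) ,,,,,,,,
,,,,,,,,
,,,,,,,,
,,,^,,,,
,,,@@,,,
,,,,,,,,
,,,,,,,,
,,,,,,,,
3) ,,,,,,,,
,,,,,,,,
,,,,,,,,
,,,@>,,,
,,,@@,,,
,,,,,,,,
,,,,,,,,
,,,,,,,,
4) ,,,,,,,,
,,,,,,,,
,,,,,,,,
,,,@@,,,
,,,@v,,,
,,,,,,,,
,,,,,,,,
,,,,,,,,
5) ,,,,,,,,
,,,,,,,,
,,,,,,,,
,,,@@,,,
,,,@,>,,
,,,,,,,,
,,,,,,,,
,,,,,,,,
6) ,,,,,,,,
,,,,,,,,
,,,,,,,,
,,,@@,,,
,,,@,@,,
,,,,,v,,
,,,,,,,,
,,,,,,,,
7) ,,,,,,,,
,,,,,,,,
,,,,,,,,
,,,@@,,,
,,,@,@,,
,,,,<@,,
,,,,,,,,
,,,,,,,,
8) ,,,,,,,,
,,,,,,,,
,,,,,,,,
,,,@@,,,
,,,@^@,,
,,,,@@,,
,,,,,,,,
,,,,,,,,
9) ,,,,,,,,
,,,,,,,,
,,,,,,,,
,,,@@,,,
,,,@@>,,
,,,,@@,,
,,,,,,,,
,,,,,,,,
10) ,,,,,,,,
,,,,,,,,
,,,,,,,,
,,,@@^,,
,,,@@,,,
,,,,@@,,
,,,,,,,,
,,,,,,,,
11) ,,,,,,,,
,,,,,,,,
,,,,,,,,
,,,@@@>,
,,,@@,,,
,,,,@@,,
,,,,,,,,
,,,,,,,,
12) ,,,,,,,,
,,,,,,,,
,,,,,,,,
,,,@@@@,
,,,@@,v,
,,,,@@,,
,,,,,,,,
,,,,,,,,
13) ,,,,,,,,
,,,,,,,,
,,,,,,,,
,,,@@@@,
,,,@@<@,
,,,,@@,,
,,,,,,,,
,,,,,,,,
14) ,,,,,,,,
,,,,,,,,
,,,,,,,,
,,,@@^@,
,,,@@@@,
,,,,@@,,
,,,,,,,,
,,,,,,,,
15) ,,,,,,,,
,,,,,,,,
,,,,,,,,
,,,@<,@,
,,,@@@@,
,,,,@@,,
,,,,,,,,
,,,,,,,,
16) ,,,,,,,,
,,,,,,,,
,,,,,,,,
,,,@,,@,
,,,@v@@,
,,,,@@,,
,,,,,,,,
,,,,,,,,
17) ,,,,,,,,
,,,,,,,,
,,,,,,,,
,,,@,,@,
,,,@,>@,
,,,,@@,,
,,,,,,,,
,,,,,,,,
18) ,,,,,,,,
,,,,,,,,
,,,,,,,,
,,,@,^@,
,,,@,,@,
,,,,@@,,
,,,,,,,,
,,,,,,,,
19) ,,,,,,,,
,,,,,,,,
,,,,,,,,
,,,@,@>,
,,,@,,@,
,,,,@@,,
,,,,,,,,
,,,,,,,,
20) ,,,,,,,,
,,,,,,,,
,,,,,,^,
,,,@,@,,
,,,@,,@,
,,,,@@,,
,,,,,,,,
,,,,,,,,

2,6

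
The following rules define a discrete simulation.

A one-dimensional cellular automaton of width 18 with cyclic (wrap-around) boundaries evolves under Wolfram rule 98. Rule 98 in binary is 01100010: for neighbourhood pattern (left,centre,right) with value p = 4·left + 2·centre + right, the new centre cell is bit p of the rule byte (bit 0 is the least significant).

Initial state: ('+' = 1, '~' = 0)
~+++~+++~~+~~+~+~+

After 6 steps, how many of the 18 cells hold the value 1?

8

gen 0: ~+++~+++~~+~~+~+~+
gen 1: +~~++~~+~+~~+~+~+~
gen 2: ~~+~+~+~+~~+~+~+~+
gen 3: ~+~+~+~+~~+~+~+~+~
gen 4: +~+~+~+~~+~+~+~+~~
gen 5: ~+~+~+~~+~+~+~+~~+
gen 6: +~+~+~~+~+~+~+~~+~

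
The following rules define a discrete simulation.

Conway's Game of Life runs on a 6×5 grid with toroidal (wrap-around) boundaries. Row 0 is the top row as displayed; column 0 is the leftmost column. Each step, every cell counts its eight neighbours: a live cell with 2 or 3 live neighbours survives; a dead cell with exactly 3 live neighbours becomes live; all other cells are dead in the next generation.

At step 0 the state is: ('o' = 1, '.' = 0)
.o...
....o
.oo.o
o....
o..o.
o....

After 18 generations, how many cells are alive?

14

t=0: .o...
....o
.oo.o
o....
o..o.
o....
t=1: o....
.ooo.
.o.oo
o.oo.
oo...
oo..o
t=2: ...o.
.o.o.
.....
...o.
...o.
....o
t=3: ..ooo
..o..
..o..
.....
...oo
...oo
t=4: ..o.o
.oo..
.....
...o.
...oo
o....
t=5: o.oo.
.ooo.
..o..
...oo
...oo
o....
t=6: o..o.
....o
.o..o
..o.o
o..o.
ooo..
t=7: o.oo.
...oo
....o
.oo.o
o..o.
o.oo.
t=8: o....
o.o..
..o.o
.oo.o
o....
o....
t=9: o...o
o..oo
..o.o
.oo.o
o...o
oo..o
t=10: .....
.o...
..o..
.oo.o
..o..
.o.o.
t=11: ..o..
.....
o.oo.
.oo..
o....
..o..
t=12: .....
.ooo.
..oo.
o.ooo
..o..
.o...
t=13: .o...
.o.o.
o....
....o
o.o.o
.....
t=14: ..o..
ooo..
o...o
.o.oo
o..oo
oo...
t=15: ..o..
o.ooo
.....
.oo..
...o.
oooo.
t=16: .....
.oooo
o...o
..o..
o..oo
.o.oo
t=17: .o...
.oooo
o...o
.o...
oo...
..oo.
t=18: oo..o
.oooo
....o
.o..o
oo...
o.o..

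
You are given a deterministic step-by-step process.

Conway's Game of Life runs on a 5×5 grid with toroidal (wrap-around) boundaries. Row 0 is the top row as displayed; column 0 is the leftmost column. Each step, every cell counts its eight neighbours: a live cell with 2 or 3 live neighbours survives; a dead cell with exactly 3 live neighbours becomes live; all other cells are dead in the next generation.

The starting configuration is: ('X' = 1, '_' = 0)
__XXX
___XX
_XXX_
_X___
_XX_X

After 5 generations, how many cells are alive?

k=0  __XXX
___XX
_XXX_
_X___
_XX_X
k=1  _X___
XX___
XX_XX
_____
_X__X
k=2  _XX__
_____
_XX_X
_XXX_
X____
k=3  _X___
X__X_
XX___
___XX
X__X_
k=4  XXX__
X_X_X
XXXX_
_XXX_
X_XX_
k=5  _____
_____
_____
_____
X____

1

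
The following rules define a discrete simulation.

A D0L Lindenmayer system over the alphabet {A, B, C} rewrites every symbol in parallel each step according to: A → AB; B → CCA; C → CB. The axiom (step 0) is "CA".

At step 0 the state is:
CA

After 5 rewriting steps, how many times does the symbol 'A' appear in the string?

k=0  CA
k=1  CBAB
k=2  CBCCAABCCA
k=3  CBCCACBCBABABCCACBCBAB
k=4  CBCCACBCBABCBCCACBCCAABCCAABCCACBCBABCBCCACBCCAABCCA
k=5  CBCCACBCBABCBCCACBCCAABCCACBCCACBCBABCBCCACBCBABABCCACBCBABABCCACBCBABCBCCACBCCAABCCACBCCACBCBABCBCCACBCBABABCCACBCBAB

27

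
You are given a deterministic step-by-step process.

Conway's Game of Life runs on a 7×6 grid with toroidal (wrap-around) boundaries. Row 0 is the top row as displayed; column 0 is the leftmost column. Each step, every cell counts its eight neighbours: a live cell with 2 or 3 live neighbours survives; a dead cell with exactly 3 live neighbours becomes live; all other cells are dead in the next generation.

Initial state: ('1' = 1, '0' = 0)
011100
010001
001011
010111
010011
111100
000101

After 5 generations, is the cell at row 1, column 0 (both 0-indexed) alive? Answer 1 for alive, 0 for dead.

0

[0] 011100
010001
001011
010111
010011
111100
000101
[1] 010100
010001
011000
010000
000000
010100
000000
[2] 101000
010000
011000
011000
001000
000000
000000
[3] 010000
100000
100000
000100
011000
000000
000000
[4] 000000
110000
000000
011000
001000
000000
000000
[5] 000000
000000
101000
011000
011000
000000
000000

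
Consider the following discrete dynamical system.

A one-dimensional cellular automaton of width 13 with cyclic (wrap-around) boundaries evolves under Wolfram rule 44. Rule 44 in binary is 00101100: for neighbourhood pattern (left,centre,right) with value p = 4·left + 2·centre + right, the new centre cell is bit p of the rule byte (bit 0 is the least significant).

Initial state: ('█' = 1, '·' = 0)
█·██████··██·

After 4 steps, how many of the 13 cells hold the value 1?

1

step 0: █·██████··██·
step 1: ███·······█·█
step 2: ··········███
step 3: ··········█··
step 4: ··········█··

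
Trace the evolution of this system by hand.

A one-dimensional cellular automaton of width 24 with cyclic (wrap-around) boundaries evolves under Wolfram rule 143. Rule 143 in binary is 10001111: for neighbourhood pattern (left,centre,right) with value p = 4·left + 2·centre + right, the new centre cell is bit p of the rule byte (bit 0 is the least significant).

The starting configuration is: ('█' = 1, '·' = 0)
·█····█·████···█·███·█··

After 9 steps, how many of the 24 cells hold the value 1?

t=0: ·█····█·████···█·███·█··
t=1: ██·████·███··███·██··█·█
t=2: █··███··██··███··█··██·█
t=3: ··███··██··███··██·██··█
t=4: ·███··██··███··██··█··██
t=5: ·██··██··███··██··██·██·
t=6: ██··██··███··██··██··█··
t=7: █··██··███··██··██··██·█
t=8: ··██··███··██··██··██··█
t=9: ·██··███··██··██··██··██

13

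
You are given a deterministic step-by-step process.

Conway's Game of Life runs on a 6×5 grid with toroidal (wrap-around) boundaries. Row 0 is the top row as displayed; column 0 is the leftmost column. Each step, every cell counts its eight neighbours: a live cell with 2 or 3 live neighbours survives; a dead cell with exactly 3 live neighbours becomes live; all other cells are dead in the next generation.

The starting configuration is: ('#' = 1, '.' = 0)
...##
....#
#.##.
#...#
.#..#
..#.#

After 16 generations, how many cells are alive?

6

t=0: ...##
....#
#.##.
#...#
.#..#
..#.#
t=1: #...#
#.#..
##.#.
..#..
.#..#
..#.#
t=2: #...#
..##.
#..##
..###
###..
.#..#
t=3: ###.#
.##..
##...
.....
.....
..###
t=4: ....#
...##
###..
.....
...#.
..#.#
t=5: #...#
.####
#####
.##..
...#.
....#
t=6: .##..
.....
.....
.....
..##.
#..##
t=7: #####
.....
.....
.....
..##.
#...#
t=8: .###.
#####
.....
.....
...##
.....
t=9: .....
#...#
#####
.....
.....
....#
t=10: #...#
..#..
.###.
#####
.....
.....
t=11: .....
#.#.#
.....
#...#
#####
.....
t=12: .....
.....
.#.#.
..#..
.###.
#####
t=13: #####
.....
..#..
.....
.....
#...#
t=14: .###.
#...#
.....
.....
.....
..#..
t=15: #####
#####
.....
.....
.....
.###.
t=16: .....
.....
#####
.....
..#..
.....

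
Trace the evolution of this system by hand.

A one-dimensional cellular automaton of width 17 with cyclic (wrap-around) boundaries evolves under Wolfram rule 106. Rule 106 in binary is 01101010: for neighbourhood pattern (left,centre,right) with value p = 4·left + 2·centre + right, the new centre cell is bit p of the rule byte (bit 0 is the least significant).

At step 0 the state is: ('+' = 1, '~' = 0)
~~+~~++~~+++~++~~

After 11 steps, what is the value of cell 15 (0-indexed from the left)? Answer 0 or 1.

0) ~~+~~++~~+++~++~~
1) ~+~~+++~++~++++~~
2) +~~++~++++++~~+~~
3) ~~+++++~~~~+~+~~+
4) ~++~~~+~~~+~+~~+~
5) +++~~+~~~+~+~~+~~
6) +~+~+~~~+~+~~+~~+
7) ++~+~~~+~+~~+~~++
8) ~++~~~+~+~~+~~++~
9) +++~~+~+~~+~~+++~
10) +~+~+~+~~+~~++~++
11) ++~+~+~~+~~+++++~

1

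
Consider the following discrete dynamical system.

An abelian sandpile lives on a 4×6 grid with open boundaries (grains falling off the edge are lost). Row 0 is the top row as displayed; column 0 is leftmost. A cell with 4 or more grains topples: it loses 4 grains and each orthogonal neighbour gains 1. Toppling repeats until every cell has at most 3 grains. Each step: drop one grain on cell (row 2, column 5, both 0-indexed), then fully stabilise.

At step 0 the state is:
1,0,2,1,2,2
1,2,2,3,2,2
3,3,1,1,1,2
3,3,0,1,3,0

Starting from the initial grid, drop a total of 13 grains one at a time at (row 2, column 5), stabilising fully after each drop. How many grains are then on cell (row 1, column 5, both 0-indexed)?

3

[0] 1,0,2,1,2,2
1,2,2,3,2,2
3,3,1,1,1,2
3,3,0,1,3,0
[1] 1,0,2,1,2,2
1,2,2,3,2,2
3,3,1,1,1,3
3,3,0,1,3,0
[2] 1,0,2,1,2,2
1,2,2,3,2,3
3,3,1,1,2,0
3,3,0,1,3,1
[3] 1,0,2,1,2,2
1,2,2,3,2,3
3,3,1,1,2,1
3,3,0,1,3,1
[4] 1,0,2,1,2,2
1,2,2,3,2,3
3,3,1,1,2,2
3,3,0,1,3,1
[5] 1,0,2,1,2,2
1,2,2,3,2,3
3,3,1,1,2,3
3,3,0,1,3,1
[6] 1,0,2,1,2,3
1,2,2,3,3,0
3,3,1,1,3,1
3,3,0,1,3,2
[7] 1,0,2,1,2,3
1,2,2,3,3,0
3,3,1,1,3,2
3,3,0,1,3,2
[8] 1,0,2,1,2,3
1,2,2,3,3,0
3,3,1,1,3,3
3,3,0,1,3,2
[9] 1,0,2,2,3,3
1,2,3,0,1,2
3,3,1,3,2,2
3,3,0,2,1,0
[10] 1,0,2,2,3,3
1,2,3,0,1,2
3,3,1,3,2,3
3,3,0,2,1,0
[11] 1,0,2,2,3,3
1,2,3,0,1,3
3,3,1,3,3,0
3,3,0,2,1,1
[12] 1,0,2,2,3,3
1,2,3,0,1,3
3,3,1,3,3,1
3,3,0,2,1,1
[13] 1,0,2,2,3,3
1,2,3,0,1,3
3,3,1,3,3,2
3,3,0,2,1,1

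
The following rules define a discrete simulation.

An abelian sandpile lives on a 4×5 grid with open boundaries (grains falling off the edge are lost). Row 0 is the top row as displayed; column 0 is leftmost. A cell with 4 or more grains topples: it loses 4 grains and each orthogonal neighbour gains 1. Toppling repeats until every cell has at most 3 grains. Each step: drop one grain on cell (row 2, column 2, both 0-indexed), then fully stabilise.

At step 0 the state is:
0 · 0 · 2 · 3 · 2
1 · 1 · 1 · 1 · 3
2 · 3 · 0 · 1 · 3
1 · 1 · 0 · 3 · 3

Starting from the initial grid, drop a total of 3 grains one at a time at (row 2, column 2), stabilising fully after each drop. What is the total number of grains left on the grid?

34

gen 0: 0 · 0 · 2 · 3 · 2
1 · 1 · 1 · 1 · 3
2 · 3 · 0 · 1 · 3
1 · 1 · 0 · 3 · 3
gen 1: 0 · 0 · 2 · 3 · 2
1 · 1 · 1 · 1 · 3
2 · 3 · 1 · 1 · 3
1 · 1 · 0 · 3 · 3
gen 2: 0 · 0 · 2 · 3 · 2
1 · 1 · 1 · 1 · 3
2 · 3 · 2 · 1 · 3
1 · 1 · 0 · 3 · 3
gen 3: 0 · 0 · 2 · 3 · 2
1 · 1 · 1 · 1 · 3
2 · 3 · 3 · 1 · 3
1 · 1 · 0 · 3 · 3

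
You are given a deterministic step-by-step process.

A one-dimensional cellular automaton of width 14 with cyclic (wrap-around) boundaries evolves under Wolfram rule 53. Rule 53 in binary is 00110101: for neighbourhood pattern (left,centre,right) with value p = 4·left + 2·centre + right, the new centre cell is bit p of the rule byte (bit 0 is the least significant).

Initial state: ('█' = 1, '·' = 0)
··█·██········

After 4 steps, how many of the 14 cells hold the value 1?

2

gen 0: ··█·██········
gen 1: █·██··████████
gen 2: ·█··█·········
gen 3: ·██·██████████
gen 4: █··█··········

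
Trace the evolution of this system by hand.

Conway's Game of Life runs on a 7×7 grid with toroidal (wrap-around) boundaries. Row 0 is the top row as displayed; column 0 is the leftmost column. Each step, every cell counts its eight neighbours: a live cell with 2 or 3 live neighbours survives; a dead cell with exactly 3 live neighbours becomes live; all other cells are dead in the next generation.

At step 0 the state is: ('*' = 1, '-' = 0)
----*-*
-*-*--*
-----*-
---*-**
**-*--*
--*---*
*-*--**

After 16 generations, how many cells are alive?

0) ----*-*
-*-*--*
-----*-
---*-**
**-*--*
--*---*
*-*--**
1) -****--
*---*-*
*-*--*-
--*--*-
-*-**--
--**---
**-*---
2) ----***
*---*-*
*--***-
--*--**
-*--*--
*------
*------
3) ----*--
*------
**-*---
***---*
**---**
**-----
*----*-
4) ------*
**-----
-------
-----*-
-----*-
-----*-
**----*
5) ------*
*------
-------
-------
----***
*----*-
*----**
6) -----*-
-------
-------
-----*-
----***
*------
*----*-
7) ------*
-------
-------
----***
----***
*---*--
-------
8) -------
-------
-----*-
----*-*
*--*---
----*-*
-------
9) -------
-------
-----*-
----***
*--**-*
-------
-------
10) -------
-------
----***
*--*---
*--**-*
-------
-------
11) -------
-----*-
----***
*--*---
*--**-*
-------
-------
12) -------
----***
----***
*--*---
*--**-*
-------
-------
13) -----*-
----*-*
*--*---
*--*---
*--**-*
-------
-------
14) -----*-
----***
*--**-*
****---
*--**-*
-------
-------
15) ----***
*--*---
-------
-------
*--**-*
-------
-------
16) ----***
----***
-------
-------
-------
-------
-----*-

7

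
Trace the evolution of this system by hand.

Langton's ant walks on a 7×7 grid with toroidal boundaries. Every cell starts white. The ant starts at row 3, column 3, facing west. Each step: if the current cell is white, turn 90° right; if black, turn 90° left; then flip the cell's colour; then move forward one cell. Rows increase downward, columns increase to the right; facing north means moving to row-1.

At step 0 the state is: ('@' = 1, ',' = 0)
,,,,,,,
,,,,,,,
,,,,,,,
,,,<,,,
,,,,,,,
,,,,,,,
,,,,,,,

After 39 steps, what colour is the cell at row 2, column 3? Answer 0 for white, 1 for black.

1

t=0: ,,,,,,,
,,,,,,,
,,,,,,,
,,,<,,,
,,,,,,,
,,,,,,,
,,,,,,,
t=1: ,,,,,,,
,,,,,,,
,,,^,,,
,,,@,,,
,,,,,,,
,,,,,,,
,,,,,,,
t=2: ,,,,,,,
,,,,,,,
,,,@>,,
,,,@,,,
,,,,,,,
,,,,,,,
,,,,,,,
t=3: ,,,,,,,
,,,,,,,
,,,@@,,
,,,@v,,
,,,,,,,
,,,,,,,
,,,,,,,
t=4: ,,,,,,,
,,,,,,,
,,,@@,,
,,,<@,,
,,,,,,,
,,,,,,,
,,,,,,,
t=5: ,,,,,,,
,,,,,,,
,,,@@,,
,,,,@,,
,,,v,,,
,,,,,,,
,,,,,,,
t=6: ,,,,,,,
,,,,,,,
,,,@@,,
,,,,@,,
,,<@,,,
,,,,,,,
,,,,,,,
t=7: ,,,,,,,
,,,,,,,
,,,@@,,
,,^,@,,
,,@@,,,
,,,,,,,
,,,,,,,
t=8: ,,,,,,,
,,,,,,,
,,,@@,,
,,@>@,,
,,@@,,,
,,,,,,,
,,,,,,,
t=9: ,,,,,,,
,,,,,,,
,,,@@,,
,,@@@,,
,,@v,,,
,,,,,,,
,,,,,,,
t=10: ,,,,,,,
,,,,,,,
,,,@@,,
,,@@@,,
,,@,>,,
,,,,,,,
,,,,,,,
t=11: ,,,,,,,
,,,,,,,
,,,@@,,
,,@@@,,
,,@,@,,
,,,,v,,
,,,,,,,
t=12: ,,,,,,,
,,,,,,,
,,,@@,,
,,@@@,,
,,@,@,,
,,,<@,,
,,,,,,,
t=13: ,,,,,,,
,,,,,,,
,,,@@,,
,,@@@,,
,,@^@,,
,,,@@,,
,,,,,,,
t=14: ,,,,,,,
,,,,,,,
,,,@@,,
,,@@@,,
,,@@>,,
,,,@@,,
,,,,,,,
t=15: ,,,,,,,
,,,,,,,
,,,@@,,
,,@@^,,
,,@@,,,
,,,@@,,
,,,,,,,
t=16: ,,,,,,,
,,,,,,,
,,,@@,,
,,@<,,,
,,@@,,,
,,,@@,,
,,,,,,,
t=17: ,,,,,,,
,,,,,,,
,,,@@,,
,,@,,,,
,,@v,,,
,,,@@,,
,,,,,,,
t=18: ,,,,,,,
,,,,,,,
,,,@@,,
,,@,,,,
,,@,>,,
,,,@@,,
,,,,,,,
t=19: ,,,,,,,
,,,,,,,
,,,@@,,
,,@,,,,
,,@,@,,
,,,@v,,
,,,,,,,
t=20: ,,,,,,,
,,,,,,,
,,,@@,,
,,@,,,,
,,@,@,,
,,,@,>,
,,,,,,,
t=21: ,,,,,,,
,,,,,,,
,,,@@,,
,,@,,,,
,,@,@,,
,,,@,@,
,,,,,v,
t=22: ,,,,,,,
,,,,,,,
,,,@@,,
,,@,,,,
,,@,@,,
,,,@,@,
,,,,<@,
t=23: ,,,,,,,
,,,,,,,
,,,@@,,
,,@,,,,
,,@,@,,
,,,@^@,
,,,,@@,
t=24: ,,,,,,,
,,,,,,,
,,,@@,,
,,@,,,,
,,@,@,,
,,,@@>,
,,,,@@,
t=25: ,,,,,,,
,,,,,,,
,,,@@,,
,,@,,,,
,,@,@^,
,,,@@,,
,,,,@@,
t=26: ,,,,,,,
,,,,,,,
,,,@@,,
,,@,,,,
,,@,@@>
,,,@@,,
,,,,@@,
t=27: ,,,,,,,
,,,,,,,
,,,@@,,
,,@,,,,
,,@,@@@
,,,@@,v
,,,,@@,
t=28: ,,,,,,,
,,,,,,,
,,,@@,,
,,@,,,,
,,@,@@@
,,,@@<@
,,,,@@,
t=29: ,,,,,,,
,,,,,,,
,,,@@,,
,,@,,,,
,,@,@^@
,,,@@@@
,,,,@@,
t=30: ,,,,,,,
,,,,,,,
,,,@@,,
,,@,,,,
,,@,<,@
,,,@@@@
,,,,@@,
t=31: ,,,,,,,
,,,,,,,
,,,@@,,
,,@,,,,
,,@,,,@
,,,@v@@
,,,,@@,
t=32: ,,,,,,,
,,,,,,,
,,,@@,,
,,@,,,,
,,@,,,@
,,,@,>@
,,,,@@,
t=33: ,,,,,,,
,,,,,,,
,,,@@,,
,,@,,,,
,,@,,^@
,,,@,,@
,,,,@@,
t=34: ,,,,,,,
,,,,,,,
,,,@@,,
,,@,,,,
,,@,,@>
,,,@,,@
,,,,@@,
t=35: ,,,,,,,
,,,,,,,
,,,@@,,
,,@,,,^
,,@,,@,
,,,@,,@
,,,,@@,
t=36: ,,,,,,,
,,,,,,,
,,,@@,,
>,@,,,@
,,@,,@,
,,,@,,@
,,,,@@,
t=37: ,,,,,,,
,,,,,,,
,,,@@,,
@,@,,,@
v,@,,@,
,,,@,,@
,,,,@@,
t=38: ,,,,,,,
,,,,,,,
,,,@@,,
@,@,,,@
@,@,,@<
,,,@,,@
,,,,@@,
t=39: ,,,,,,,
,,,,,,,
,,,@@,,
@,@,,,^
@,@,,@@
,,,@,,@
,,,,@@,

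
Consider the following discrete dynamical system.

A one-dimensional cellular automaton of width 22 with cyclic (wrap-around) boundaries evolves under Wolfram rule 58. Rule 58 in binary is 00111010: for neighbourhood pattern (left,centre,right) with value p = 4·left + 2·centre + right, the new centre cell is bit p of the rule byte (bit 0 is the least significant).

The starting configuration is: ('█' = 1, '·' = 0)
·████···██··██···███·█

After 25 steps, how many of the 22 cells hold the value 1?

[0] ·████···██··██···███·█
[1] ██···█·██·███·█·██··█·
[2] █·█·█·██·██··█·██·██·█
[3] ·█·█·██·██·██·██·██·██
[4] █·█·██·██·██·██·██·██·
[5] ·█·██·██·██·██·██·██·█
[6] █·██·██·██·██·██·██·█·
[7] ·██·██·██·██·██·██·█·█
[8] ██·██·██·██·██·██·█·█·
[9] █·██·██·██·██·██·█·█·█
[10] ·██·██·██·██·██·█·█·██
[11] ██·██·██·██·██·█·█·██·
[12] █·██·██·██·██·█·█·██·█
[13] ·██·██·██·██·█·█·██·██
[14] ██·██·██·██·█·█·██·██·
[15] █·██·██·██·█·█·██·██·█
[16] ·██·██·██·█·█·██·██·██
[17] ██·██·██·█·█·██·██·██·
[18] █·██·██·█·█·██·██·██·█
[19] ·██·██·█·█·██·██·██·██
[20] ██·██·█·█·██·██·██·██·
[21] █·██·█·█·██·██·██·██·█
[22] ·██·█·█·██·██·██·██·██
[23] ██·█·█·██·██·██·██·██·
[24] █·█·█·██·██·██·██·██·█
[25] ·█·█·██·██·██·██·██·██

14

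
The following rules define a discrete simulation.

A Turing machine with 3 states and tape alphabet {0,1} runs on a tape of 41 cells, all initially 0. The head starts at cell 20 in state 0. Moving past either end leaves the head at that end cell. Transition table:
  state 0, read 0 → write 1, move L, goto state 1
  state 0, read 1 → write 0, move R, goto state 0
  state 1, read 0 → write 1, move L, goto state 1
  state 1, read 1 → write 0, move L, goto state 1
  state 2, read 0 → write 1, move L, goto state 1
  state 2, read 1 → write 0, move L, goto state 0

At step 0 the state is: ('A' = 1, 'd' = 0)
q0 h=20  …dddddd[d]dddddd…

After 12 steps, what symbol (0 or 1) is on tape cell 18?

k=0  q0 h=20  …dddddd[d]dddddd…
k=1  q1 h=19  …dddddd[d]Addddd…
k=2  q1 h=18  …dddddd[d]AAdddd…
k=3  q1 h=17  …dddddd[d]AAAddd…
k=4  q1 h=16  …dddddd[d]AAAAdd…
k=5  q1 h=15  …dddddd[d]AAAAAd…
k=6  q1 h=14  …dddddd[d]AAAAAA…
k=7  q1 h=13  …dddddd[d]AAAAAA…
k=8  q1 h=12  …dddddd[d]AAAAAA…
k=9  q1 h=11  …dddddd[d]AAAAAA…
k=10  q1 h=10  …dddddd[d]AAAAAA…
k=11  q1 h= 9  …dddddd[d]AAAAAA…
k=12  q1 h= 8  …dddddd[d]AAAAAA…

1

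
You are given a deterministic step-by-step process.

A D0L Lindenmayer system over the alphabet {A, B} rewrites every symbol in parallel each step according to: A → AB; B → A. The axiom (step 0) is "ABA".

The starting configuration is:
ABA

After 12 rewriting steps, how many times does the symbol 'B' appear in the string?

377

t=0: ABA
t=1: ABAAB
t=2: ABAABABA
t=3: ABAABABAABAAB
t=4: ABAABABAABAABABAABABA
t=5: ABAABABAABAABABAABABAABAABABAABAAB
t=6: ABAABABAABAABABAABABAABAABABAABAABABAABABAABAABABAABABA
t=7: ABAABABAABAABABAABABAABAABABAABAABABAABABAABAABABAABABAABAABABAABAABABAABABAABAABABAABAAB
t=8: ABAABABAABAABABAABABAABAABABAABAABABAABABAABAABABAABABAABA…AABABAABABAABAABABAABABAABAABABAABAABABAABABAABAABABAABABA  (len 144)
t=9: ABAABABAABAABABAABABAABAABABAABAABABAABABAABAABABAABABAABA…AABABAABABAABAABABAABABAABAABABAABAABABAABABAABAABABAABAAB  (len 233)
t=10: ABAABABAABAABABAABABAABAABABAABAABABAABABAABAABABAABABAABA…AABABAABABAABAABABAABABAABAABABAABAABABAABABAABAABABAABABA  (len 377)
t=11: ABAABABAABAABABAABABAABAABABAABAABABAABABAABAABABAABABAABA…AABABAABABAABAABABAABABAABAABABAABAABABAABABAABAABABAABAAB  (len 610)
t=12: ABAABABAABAABABAABABAABAABABAABAABABAABABAABAABABAABABAABA…AABABAABABAABAABABAABABAABAABABAABAABABAABABAABAABABAABABA  (len 987)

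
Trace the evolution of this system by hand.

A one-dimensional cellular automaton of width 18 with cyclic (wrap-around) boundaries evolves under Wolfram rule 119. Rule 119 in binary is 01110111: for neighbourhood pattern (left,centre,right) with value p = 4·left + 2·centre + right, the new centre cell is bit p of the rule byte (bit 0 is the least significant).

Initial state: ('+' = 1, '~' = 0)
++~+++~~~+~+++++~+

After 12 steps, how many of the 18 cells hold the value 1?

11

gen 0: ++~+++~~~+~+++++~+
gen 1: ~++~~++++++~~~~++~
gen 2: +~+++~~~~~+++++~++
gen 3: ++~~++++++~~~~++~~
gen 4: ~+++~~~~~+++++~+++
gen 5: +~~++++++~~~~++~~+
gen 6: +++~~~~~+++++~+++~
gen 7: ~~++++++~~~~++~~++
gen 8: ++~~~~~+++++~+++~+
gen 9: ~++++++~~~~++~~++~
gen 10: +~~~~~+++++~+++~++
gen 11: ++++++~~~~++~~++~~
gen 12: ~~~~~+++++~+++~+++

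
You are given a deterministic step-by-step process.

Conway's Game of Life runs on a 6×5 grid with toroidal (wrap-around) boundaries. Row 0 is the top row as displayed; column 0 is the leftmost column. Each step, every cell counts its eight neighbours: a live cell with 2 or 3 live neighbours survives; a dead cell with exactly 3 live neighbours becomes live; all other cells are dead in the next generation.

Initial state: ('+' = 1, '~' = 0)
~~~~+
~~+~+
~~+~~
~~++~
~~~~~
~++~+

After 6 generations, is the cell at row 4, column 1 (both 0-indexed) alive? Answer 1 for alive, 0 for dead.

gen 0: ~~~~+
~~+~+
~~+~~
~~++~
~~~~~
~++~+
gen 1: ~++~+
~~~~~
~++~~
~~++~
~+~~~
+~~+~
gen 2: +++++
+~~+~
~+++~
~~~+~
~+~++
+~~++
gen 3: ~~~~~
~~~~~
~+~+~
++~~~
~~~~~
~~~~~
gen 4: ~~~~~
~~~~~
+++~~
+++~~
~~~~~
~~~~~
gen 5: ~~~~~
~+~~~
+~+~~
+~+~~
~+~~~
~~~~~
gen 6: ~~~~~
~+~~~
+~+~~
+~+~~
~+~~~
~~~~~

1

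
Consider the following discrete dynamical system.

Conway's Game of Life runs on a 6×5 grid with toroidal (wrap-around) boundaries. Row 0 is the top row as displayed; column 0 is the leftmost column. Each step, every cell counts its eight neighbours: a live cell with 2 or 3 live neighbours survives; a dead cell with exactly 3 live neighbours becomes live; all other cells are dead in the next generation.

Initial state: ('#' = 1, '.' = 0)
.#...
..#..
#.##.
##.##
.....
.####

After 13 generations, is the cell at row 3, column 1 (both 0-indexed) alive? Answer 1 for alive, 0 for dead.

t=0: .#...
..#..
#.##.
##.##
.....
.####
t=1: ##...
..##.
#....
##.#.
.....
####.
t=2: #....
#.#.#
#..#.
##..#
...#.
#.#.#
t=3: .....
#..#.
..##.
####.
..##.
##.##
t=4: .###.
..###
#....
.....
.....
##.##
t=5: .....
#...#
...##
.....
#...#
##.##
t=6: .#.#.
#..##
#..##
#..#.
.#.#.
.#.#.
t=7: .#.#.
.#...
.##..
##.#.
##.#.
##.##
t=8: .#.#.
##...
.....
...#.
...#.
...#.
t=9: ##..#
###..
.....
.....
..###
...##
t=10: .....
..#.#
.#...
...#.
..#.#
.#...
t=11: .....
.....
..##.
..##.
..##.
.....
t=12: .....
.....
..##.
.#..#
..##.
.....
t=13: .....
.....
..##.
.#..#
..##.
.....

1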